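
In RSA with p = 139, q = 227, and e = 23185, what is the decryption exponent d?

11317

φ(n) = (p−1)(q−1) = 138·226 = 31188.
Need d with 23185·d ≡ 1 (mod 31188). Apply the extended Euclidean algorithm:
31188 = 1×23185 + 8003
23185 = 2×8003 + 7179
8003 = 1×7179 + 824
7179 = 8×824 + 587
824 = 1×587 + 237
587 = 2×237 + 113
237 = 2×113 + 11
113 = 10×11 + 3
11 = 3×3 + 2
3 = 1×2 + 1
2 = 2×1 + 0
Back-substitute:
1 = 3 − 2
1 = −11 + 4·3
1 = 4·113 − 41·11
1 = −41·237 + 86·113
1 = 86·587 − 213·237
1 = −213·824 + 299·587
1 = 299·7179 − 2605·824
1 = −2605·8003 + 2904·7179
1 = 2904·23185 − 8413·8003
1 = −8413·31188 + 11317·23185
So 23185·11317 ≡ 1 (mod 31188), hence d = 11317.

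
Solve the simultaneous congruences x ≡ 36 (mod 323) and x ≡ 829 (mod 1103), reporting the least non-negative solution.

278785

Write x = 36 + 323·k. Then 323·k ≡ 829 − 36 ≡ 793 (mod 1103).
Need 323⁻¹ mod 1103. Extended Euclid on (1103, 323):
1103 = 3×323 + 134
323 = 2×134 + 55
134 = 2×55 + 24
55 = 2×24 + 7
24 = 3×7 + 3
7 = 2×3 + 1
3 = 3×1 + 0
Back-substitute:
1 = 7 − 2·3
1 = −2·24 + 7·7
1 = 7·55 − 16·24
1 = −16·134 + 39·55
1 = 39·323 − 94·134
1 = −94·1103 + 321·323
323⁻¹ ≡ 321 (mod 1103), so k ≡ 321·793 ≡ 863 (mod 1103).
x = 36 + 323·863 = 278785.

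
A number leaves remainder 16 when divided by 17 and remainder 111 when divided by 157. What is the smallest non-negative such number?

1053

Write x = 16 + 17·k. Then 17·k ≡ 111 − 16 ≡ 95 (mod 157).
Need 17⁻¹ mod 157. Extended Euclid on (157, 17):
157 = 9·17 + 4
17 = 4·4 + 1
4 = 4·1 + 0
Back-substitute:
1 = 17 − 4·4
1 = −4·157 + 37·17
17⁻¹ ≡ 37 (mod 157), so k ≡ 37·95 ≡ 61 (mod 157).
x = 16 + 17·61 = 1053.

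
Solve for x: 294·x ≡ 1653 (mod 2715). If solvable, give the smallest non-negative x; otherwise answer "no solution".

532

First find gcd(294, 2715):
2715 = 9·294 + 69
294 = 4·69 + 18
69 = 3·18 + 15
18 = 1·15 + 3
15 = 5·3 + 0
gcd = 3 and 3 | 1653, so solutions exist. Divide through by 3: 98x ≡ 551 (mod 905).
Now find 98⁻¹ mod 905:
905 = 9·98 + 23
98 = 4·23 + 6
23 = 3·6 + 5
6 = 1·5 + 1
5 = 5·1 + 0
Back-substitute:
1 = 6 − 5
1 = −23 + 4·6
1 = 4·98 − 17·23
1 = −17·905 + 157·98
So 98⁻¹ ≡ 157 (mod 905).
Then x ≡ 157·551 ≡ 532 (mod 905); the smallest non-negative solution is x = 532.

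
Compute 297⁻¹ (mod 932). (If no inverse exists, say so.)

841

Extended Euclidean algorithm:
932 = 3×297 + 41
297 = 7×41 + 10
41 = 4×10 + 1
10 = 10×1 + 0
gcd = 1, so the inverse exists. Back-substitute:
1 = 41 − 4·10
1 = −4·297 + 29·41
1 = 29·932 − 91·297
Hence 297⁻¹ ≡ -91 ≡ 841 (mod 932).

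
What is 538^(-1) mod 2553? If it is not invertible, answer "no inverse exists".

1789

Apply the Euclidean algorithm to 2553 and 538:
2553 = 4×538 + 401
538 = 1×401 + 137
401 = 2×137 + 127
137 = 1×127 + 10
127 = 12×10 + 7
10 = 1×7 + 3
7 = 2×3 + 1
3 = 3×1 + 0
Since gcd(538, 2553) = 1, back-substitute to write 1 as a combination:
1 = 7 − 2·3
1 = −2·10 + 3·7
1 = 3·127 − 38·10
1 = −38·137 + 41·127
1 = 41·401 − 120·137
1 = −120·538 + 161·401
1 = 161·2553 − 764·538
So 538·(-764) ≡ 1 (mod 2553), and -764 ≡ 1789 (mod 2553).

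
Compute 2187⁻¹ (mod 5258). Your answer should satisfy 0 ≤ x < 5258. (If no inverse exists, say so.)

4229

Extended Euclidean algorithm:
5258 = 2×2187 + 884
2187 = 2×884 + 419
884 = 2×419 + 46
419 = 9×46 + 5
46 = 9×5 + 1
5 = 5×1 + 0
The gcd is 1. Working backward:
1 = 46 − 9·5
1 = −9·419 + 82·46
1 = 82·884 − 173·419
1 = −173·2187 + 428·884
1 = 428·5258 − 1029·2187
So 2187·(-1029) ≡ 1 (mod 5258), and -1029 ≡ 4229 (mod 5258).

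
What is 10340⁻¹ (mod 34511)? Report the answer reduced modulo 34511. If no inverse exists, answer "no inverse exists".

33473

Apply the Euclidean algorithm to 34511 and 10340:
34511 = 3*10340 + 3491
10340 = 2*3491 + 3358
3491 = 1*3358 + 133
3358 = 25*133 + 33
133 = 4*33 + 1
33 = 33*1 + 0
The gcd is 1. Working backward:
1 = 133 − 4·33
1 = −4·3358 + 101·133
1 = 101·3491 − 105·3358
1 = −105·10340 + 311·3491
1 = 311·34511 − 1038·10340
Hence 10340⁻¹ ≡ -1038 ≡ 33473 (mod 34511).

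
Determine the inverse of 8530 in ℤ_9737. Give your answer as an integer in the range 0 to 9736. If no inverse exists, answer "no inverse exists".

8535

Run Euclid on (9737, 8530):
9737 = 1·8530 + 1207
8530 = 7·1207 + 81
1207 = 14·81 + 73
81 = 1·73 + 8
73 = 9·8 + 1
8 = 8·1 + 0
The gcd is 1. Working backward:
1 = 73 − 9·8
1 = −9·81 + 10·73
1 = 10·1207 − 149·81
1 = −149·8530 + 1053·1207
1 = 1053·9737 − 1202·8530
Hence 8530⁻¹ ≡ -1202 ≡ 8535 (mod 9737).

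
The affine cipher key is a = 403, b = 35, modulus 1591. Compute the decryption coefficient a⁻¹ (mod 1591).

Apply the Euclidean algorithm to 1591 and 403:
1591 = 3*403 + 382
403 = 1*382 + 21
382 = 18*21 + 4
21 = 5*4 + 1
4 = 4*1 + 0
Since gcd(403, 1591) = 1, back-substitute to write 1 as a combination:
1 = 21 − 5·4
1 = −5·382 + 91·21
1 = 91·403 − 96·382
1 = −96·1591 + 379·403
So 403·379 ≡ 1 (mod 1591).

379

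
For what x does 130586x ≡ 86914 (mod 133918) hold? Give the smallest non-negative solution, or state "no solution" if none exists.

1461

First find gcd(130586, 133918):
133918 = 1×130586 + 3332
130586 = 39×3332 + 638
3332 = 5×638 + 142
638 = 4×142 + 70
142 = 2×70 + 2
70 = 35×2 + 0
gcd = 2 and 2 | 86914, so solutions exist. Divide through by 2: 65293x ≡ 43457 (mod 66959).
Now find 65293⁻¹ mod 66959:
66959 = 1·65293 + 1666
65293 = 39·1666 + 319
1666 = 5·319 + 71
319 = 4·71 + 35
71 = 2·35 + 1
35 = 35·1 + 0
Back-substitute:
1 = 71 − 2·35
1 = −2·319 + 9·71
1 = 9·1666 − 47·319
1 = −47·65293 + 1842·1666
1 = 1842·66959 − 1889·65293
So 65293·(-1889) ≡ 1 (mod 66959), i.e. 65293⁻¹ ≡ 65070.
Then x ≡ 65070·43457 ≡ 1461 (mod 66959); the smallest non-negative solution is x = 1461.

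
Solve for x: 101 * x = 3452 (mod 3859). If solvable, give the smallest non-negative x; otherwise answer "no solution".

1104

First find gcd(101, 3859):
3859 = 38×101 + 21
101 = 4×21 + 17
21 = 1×17 + 4
17 = 4×4 + 1
4 = 4×1 + 0
gcd = 1, so a unique solution mod 3859 exists.
Back-substitute for the Bézout coefficients:
1 = 17 − 4·4
1 = −4·21 + 5·17
1 = 5·101 − 24·21
1 = −24·3859 + 917·101
So 101·(917) ≡ 1 (mod 3859), giving 101⁻¹ ≡ 917.
x ≡ 101⁻¹·3452 ≡ 917·3452 ≡ 1104 (mod 3859).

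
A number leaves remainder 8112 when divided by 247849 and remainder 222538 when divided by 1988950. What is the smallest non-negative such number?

290038856288

Write x = 8112 + 247849·k. Then 247849·k ≡ 222538 − 8112 ≡ 214426 (mod 1988950).
Need 247849⁻¹ mod 1988950. Extended Euclid on (1988950, 247849):
1988950 = 8·247849 + 6158
247849 = 40·6158 + 1529
6158 = 4·1529 + 42
1529 = 36·42 + 17
42 = 2·17 + 8
17 = 2·8 + 1
8 = 8·1 + 0
Back-substitute:
1 = 17 − 2·8
1 = −2·42 + 5·17
1 = 5·1529 − 182·42
1 = −182·6158 + 733·1529
1 = 733·247849 − 29502·6158
1 = −29502·1988950 + 236749·247849
247849⁻¹ ≡ 236749 (mod 1988950), so k ≡ 236749·214426 ≡ 1170224 (mod 1988950).
x = 8112 + 247849·1170224 = 290038856288.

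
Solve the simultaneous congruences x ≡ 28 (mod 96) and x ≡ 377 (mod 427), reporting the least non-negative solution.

17884

Write x = 28 + 96·k. Then 96·k ≡ 377 − 28 ≡ 349 (mod 427).
Need 96⁻¹ mod 427. Extended Euclid on (427, 96):
427 = 4×96 + 43
96 = 2×43 + 10
43 = 4×10 + 3
10 = 3×3 + 1
3 = 3×1 + 0
Back-substitute:
1 = 10 − 3·3
1 = −3·43 + 13·10
1 = 13·96 − 29·43
1 = −29·427 + 129·96
96⁻¹ ≡ 129 (mod 427), so k ≡ 129·349 ≡ 186 (mod 427).
x = 28 + 96·186 = 17884.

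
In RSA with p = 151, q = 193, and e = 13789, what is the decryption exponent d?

φ(n) = (p−1)(q−1) = 150·192 = 28800.
Need d with 13789·d ≡ 1 (mod 28800). Apply the extended Euclidean algorithm:
28800 = 2·13789 + 1222
13789 = 11·1222 + 347
1222 = 3·347 + 181
347 = 1·181 + 166
181 = 1·166 + 15
166 = 11·15 + 1
15 = 15·1 + 0
Back-substitute:
1 = 166 − 11·15
1 = −11·181 + 12·166
1 = 12·347 − 23·181
1 = −23·1222 + 81·347
1 = 81·13789 − 914·1222
1 = −914·28800 + 1909·13789
So 13789·1909 ≡ 1 (mod 28800), hence d = 1909.

1909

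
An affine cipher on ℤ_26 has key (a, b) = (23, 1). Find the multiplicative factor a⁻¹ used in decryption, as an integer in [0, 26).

Apply the Euclidean algorithm to 26 and 23:
26 = 1·23 + 3
23 = 7·3 + 2
3 = 1·2 + 1
2 = 2·1 + 0
The gcd is 1. Working backward:
1 = 3 − 2
1 = −23 + 8·3
1 = 8·26 − 9·23
Thus 23·(-9) ≡ 1 (mod 26); reducing, -9 mod 26 = 17.

17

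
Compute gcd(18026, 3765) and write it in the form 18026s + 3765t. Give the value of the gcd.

Apply Euclid's algorithm to 18026 and 3765:
18026 = 4·3765 + 2966
3765 = 1·2966 + 799
2966 = 3·799 + 569
799 = 1·569 + 230
569 = 2·230 + 109
230 = 2·109 + 12
109 = 9·12 + 1
12 = 12·1 + 0
gcd(18026, 3765) = 1.
Back-substituting:
1 = 109 − 9·12
1 = −9·230 + 19·109
1 = 19·569 − 47·230
1 = −47·799 + 66·569
1 = 66·2966 − 245·799
1 = −245·3765 + 311·2966
1 = 311·18026 − 1489·3765
So 1 = (311)·18026 + (-1489)·3765.

1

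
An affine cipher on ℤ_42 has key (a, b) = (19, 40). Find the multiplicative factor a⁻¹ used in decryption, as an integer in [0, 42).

Run Euclid on (42, 19):
42 = 2·19 + 4
19 = 4·4 + 3
4 = 1·3 + 1
3 = 3·1 + 0
gcd = 1, so the inverse exists. Back-substitute:
1 = 4 − 3
1 = −19 + 5·4
1 = 5·42 − 11·19
Hence 19⁻¹ ≡ -11 ≡ 31 (mod 42).

31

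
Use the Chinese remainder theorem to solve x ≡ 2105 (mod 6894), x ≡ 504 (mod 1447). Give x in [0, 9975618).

Write x = 2105 + 6894·k. Then 6894·k ≡ 504 − 2105 ≡ 1293 (mod 1447).
Need 6894⁻¹ mod 1447. Extended Euclid on (1447, 1106):
1447 = 1×1106 + 341
1106 = 3×341 + 83
341 = 4×83 + 9
83 = 9×9 + 2
9 = 4×2 + 1
2 = 2×1 + 0
Back-substitute:
1 = 9 − 4·2
1 = −4·83 + 37·9
1 = 37·341 − 152·83
1 = −152·1106 + 493·341
1 = 493·1447 − 645·1106
6894⁻¹ ≡ 802 (mod 1447), so k ≡ 802·1293 ≡ 934 (mod 1447).
x = 2105 + 6894·934 = 6441101.

6441101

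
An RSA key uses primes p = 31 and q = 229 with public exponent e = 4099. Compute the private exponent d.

6019

φ(n) = (p−1)(q−1) = 30·228 = 6840.
Need d with 4099·d ≡ 1 (mod 6840). Apply the extended Euclidean algorithm:
6840 = 1*4099 + 2741
4099 = 1*2741 + 1358
2741 = 2*1358 + 25
1358 = 54*25 + 8
25 = 3*8 + 1
8 = 8*1 + 0
Back-substitute:
1 = 25 − 3·8
1 = −3·1358 + 163·25
1 = 163·2741 − 329·1358
1 = −329·4099 + 492·2741
1 = 492·6840 − 821·4099
So 4099·(-821) ≡ 1 (mod 6840), hence d ≡ -821 ≡ 6019 (mod 6840).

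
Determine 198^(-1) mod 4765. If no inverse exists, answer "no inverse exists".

3297

gcd(4765, 198) by repeated division:
4765 = 24*198 + 13
198 = 15*13 + 3
13 = 4*3 + 1
3 = 3*1 + 0
Since gcd(198, 4765) = 1, back-substitute to write 1 as a combination:
1 = 13 − 4·3
1 = −4·198 + 61·13
1 = 61·4765 − 1468·198
Hence 198⁻¹ ≡ -1468 ≡ 3297 (mod 4765).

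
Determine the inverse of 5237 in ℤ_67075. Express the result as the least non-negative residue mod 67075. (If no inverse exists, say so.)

50873

Run Euclid on (67075, 5237):
67075 = 12×5237 + 4231
5237 = 1×4231 + 1006
4231 = 4×1006 + 207
1006 = 4×207 + 178
207 = 1×178 + 29
178 = 6×29 + 4
29 = 7×4 + 1
4 = 4×1 + 0
Since gcd(5237, 67075) = 1, back-substitute to write 1 as a combination:
1 = 29 − 7·4
1 = −7·178 + 43·29
1 = 43·207 − 50·178
1 = −50·1006 + 243·207
1 = 243·4231 − 1022·1006
1 = −1022·5237 + 1265·4231
1 = 1265·67075 − 16202·5237
So 5237·(-16202) ≡ 1 (mod 67075), and -16202 ≡ 50873 (mod 67075).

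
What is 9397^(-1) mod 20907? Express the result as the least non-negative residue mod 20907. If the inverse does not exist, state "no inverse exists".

9469

Run Euclid on (20907, 9397):
20907 = 2*9397 + 2113
9397 = 4*2113 + 945
2113 = 2*945 + 223
945 = 4*223 + 53
223 = 4*53 + 11
53 = 4*11 + 9
11 = 1*9 + 2
9 = 4*2 + 1
2 = 2*1 + 0
Since gcd(9397, 20907) = 1, back-substitute to write 1 as a combination:
1 = 9 − 4·2
1 = −4·11 + 5·9
1 = 5·53 − 24·11
1 = −24·223 + 101·53
1 = 101·945 − 428·223
1 = −428·2113 + 957·945
1 = 957·9397 − 4256·2113
1 = −4256·20907 + 9469·9397
So 9397·9469 ≡ 1 (mod 20907).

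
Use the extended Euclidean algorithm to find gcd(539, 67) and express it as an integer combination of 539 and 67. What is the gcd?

1

Apply Euclid's algorithm to 539 and 67:
539 = 8·67 + 3
67 = 22·3 + 1
3 = 3·1 + 0
gcd(539, 67) = 1.
Working backward:
1 = 67 − 22·3
1 = −22·539 + 177·67
So 1 = (-22)·539 + (177)·67.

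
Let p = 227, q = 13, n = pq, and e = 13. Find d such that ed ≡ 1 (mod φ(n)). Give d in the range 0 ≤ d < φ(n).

1669

φ(n) = (p−1)(q−1) = 226·12 = 2712.
Need d with 13·d ≡ 1 (mod 2712). Apply the extended Euclidean algorithm:
2712 = 208*13 + 8
13 = 1*8 + 5
8 = 1*5 + 3
5 = 1*3 + 2
3 = 1*2 + 1
2 = 2*1 + 0
Back-substitute:
1 = 3 − 2
1 = −5 + 2·3
1 = 2·8 − 3·5
1 = −3·13 + 5·8
1 = 5·2712 − 1043·13
So 13·(-1043) ≡ 1 (mod 2712), hence d ≡ -1043 ≡ 1669 (mod 2712).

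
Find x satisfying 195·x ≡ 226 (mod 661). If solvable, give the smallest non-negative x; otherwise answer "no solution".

252

First find gcd(195, 661):
661 = 3×195 + 76
195 = 2×76 + 43
76 = 1×43 + 33
43 = 1×33 + 10
33 = 3×10 + 3
10 = 3×3 + 1
3 = 3×1 + 0
gcd = 1, so a unique solution mod 661 exists.
Back-substitute for the Bézout coefficients:
1 = 10 − 3·3
1 = −3·33 + 10·10
1 = 10·43 − 13·33
1 = −13·76 + 23·43
1 = 23·195 − 59·76
1 = −59·661 + 200·195
So 195·(200) ≡ 1 (mod 661), giving 195⁻¹ ≡ 200.
x ≡ 195⁻¹·226 ≡ 200·226 ≡ 252 (mod 661).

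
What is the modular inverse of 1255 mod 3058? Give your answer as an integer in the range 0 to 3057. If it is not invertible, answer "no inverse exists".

Apply the Euclidean algorithm to 3058 and 1255:
3058 = 2·1255 + 548
1255 = 2·548 + 159
548 = 3·159 + 71
159 = 2·71 + 17
71 = 4·17 + 3
17 = 5·3 + 2
3 = 1·2 + 1
2 = 2·1 + 0
Since gcd(1255, 3058) = 1, back-substitute to write 1 as a combination:
1 = 3 − 2
1 = −17 + 6·3
1 = 6·71 − 25·17
1 = −25·159 + 56·71
1 = 56·548 − 193·159
1 = −193·1255 + 442·548
1 = 442·3058 − 1077·1255
Thus 1255·(-1077) ≡ 1 (mod 3058); reducing, -1077 mod 3058 = 1981.

1981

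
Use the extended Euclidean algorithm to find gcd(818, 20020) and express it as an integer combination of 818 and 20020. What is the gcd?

Euclidean algorithm:
20020 = 24*818 + 388
818 = 2*388 + 42
388 = 9*42 + 10
42 = 4*10 + 2
10 = 5*2 + 0
gcd(818, 20020) = 2.
Express as a combination:
2 = 42 − 4·10
2 = −4·388 + 37·42
2 = 37·818 − 78·388
2 = −78·20020 + 1909·818
So 2 = (-78)·20020 + (1909)·818.

2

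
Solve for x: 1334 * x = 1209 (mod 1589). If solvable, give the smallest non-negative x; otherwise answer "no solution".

First find gcd(1334, 1589):
1589 = 1*1334 + 255
1334 = 5*255 + 59
255 = 4*59 + 19
59 = 3*19 + 2
19 = 9*2 + 1
2 = 2*1 + 0
gcd = 1, so a unique solution mod 1589 exists.
Back-substitute for the Bézout coefficients:
1 = 19 − 9·2
1 = −9·59 + 28·19
1 = 28·255 − 121·59
1 = −121·1334 + 633·255
1 = 633·1589 − 754·1334
So 1334·(-754) ≡ 1 (mod 1589), giving 1334⁻¹ ≡ 835.
x ≡ 1334⁻¹·1209 ≡ 835·1209 ≡ 500 (mod 1589).

500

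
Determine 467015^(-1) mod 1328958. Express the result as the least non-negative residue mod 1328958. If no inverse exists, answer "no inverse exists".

Extended Euclidean algorithm:
1328958 = 2×467015 + 394928
467015 = 1×394928 + 72087
394928 = 5×72087 + 34493
72087 = 2×34493 + 3101
34493 = 11×3101 + 382
3101 = 8×382 + 45
382 = 8×45 + 22
45 = 2×22 + 1
22 = 22×1 + 0
gcd = 1, so the inverse exists. Back-substitute:
1 = 45 − 2·22
1 = −2·382 + 17·45
1 = 17·3101 − 138·382
1 = −138·34493 + 1535·3101
1 = 1535·72087 − 3208·34493
1 = −3208·394928 + 17575·72087
1 = 17575·467015 − 20783·394928
1 = −20783·1328958 + 59141·467015
So 467015·59141 ≡ 1 (mod 1328958).

59141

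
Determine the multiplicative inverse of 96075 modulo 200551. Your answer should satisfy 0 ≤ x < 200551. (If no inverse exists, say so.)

Extended Euclidean algorithm:
200551 = 2·96075 + 8401
96075 = 11·8401 + 3664
8401 = 2·3664 + 1073
3664 = 3·1073 + 445
1073 = 2·445 + 183
445 = 2·183 + 79
183 = 2·79 + 25
79 = 3·25 + 4
25 = 6·4 + 1
4 = 4·1 + 0
Since gcd(96075, 200551) = 1, back-substitute to write 1 as a combination:
1 = 25 − 6·4
1 = −6·79 + 19·25
1 = 19·183 − 44·79
1 = −44·445 + 107·183
1 = 107·1073 − 258·445
1 = −258·3664 + 881·1073
1 = 881·8401 − 2020·3664
1 = −2020·96075 + 23101·8401
1 = 23101·200551 − 48222·96075
Thus 96075·(-48222) ≡ 1 (mod 200551); reducing, -48222 mod 200551 = 152329.

152329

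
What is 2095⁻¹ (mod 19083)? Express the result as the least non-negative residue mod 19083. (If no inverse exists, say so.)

14647

Extended Euclidean algorithm:
19083 = 9×2095 + 228
2095 = 9×228 + 43
228 = 5×43 + 13
43 = 3×13 + 4
13 = 3×4 + 1
4 = 4×1 + 0
gcd = 1, so the inverse exists. Back-substitute:
1 = 13 − 3·4
1 = −3·43 + 10·13
1 = 10·228 − 53·43
1 = −53·2095 + 487·228
1 = 487·19083 − 4436·2095
Thus 2095·(-4436) ≡ 1 (mod 19083); reducing, -4436 mod 19083 = 14647.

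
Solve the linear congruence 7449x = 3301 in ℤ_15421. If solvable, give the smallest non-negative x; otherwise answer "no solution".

2818

First find gcd(7449, 15421):
15421 = 2*7449 + 523
7449 = 14*523 + 127
523 = 4*127 + 15
127 = 8*15 + 7
15 = 2*7 + 1
7 = 7*1 + 0
gcd = 1, so a unique solution mod 15421 exists.
Back-substitute for the Bézout coefficients:
1 = 15 − 2·7
1 = −2·127 + 17·15
1 = 17·523 − 70·127
1 = −70·7449 + 997·523
1 = 997·15421 − 2064·7449
So 7449·(-2064) ≡ 1 (mod 15421), giving 7449⁻¹ ≡ 13357.
x ≡ 7449⁻¹·3301 ≡ 13357·3301 ≡ 2818 (mod 15421).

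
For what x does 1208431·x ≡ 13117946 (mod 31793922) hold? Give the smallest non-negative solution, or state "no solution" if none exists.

First find gcd(1208431, 31793922):
31793922 = 26*1208431 + 374716
1208431 = 3*374716 + 84283
374716 = 4*84283 + 37584
84283 = 2*37584 + 9115
37584 = 4*9115 + 1124
9115 = 8*1124 + 123
1124 = 9*123 + 17
123 = 7*17 + 4
17 = 4*4 + 1
4 = 4*1 + 0
gcd = 1, so a unique solution mod 31793922 exists.
Back-substitute for the Bézout coefficients:
1 = 17 − 4·4
1 = −4·123 + 29·17
1 = 29·1124 − 265·123
1 = −265·9115 + 2149·1124
1 = 2149·37584 − 8861·9115
1 = −8861·84283 + 19871·37584
1 = 19871·374716 − 88345·84283
1 = −88345·1208431 + 284906·374716
1 = 284906·31793922 − 7495901·1208431
So 1208431·(-7495901) ≡ 1 (mod 31793922), giving 1208431⁻¹ ≡ 24298021.
x ≡ 1208431⁻¹·13117946 ≡ 24298021·13117946 ≡ 18489686 (mod 31793922).

18489686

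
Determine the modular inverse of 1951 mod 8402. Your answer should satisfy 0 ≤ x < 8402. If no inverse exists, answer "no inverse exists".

4763

Apply the Euclidean algorithm to 8402 and 1951:
8402 = 4·1951 + 598
1951 = 3·598 + 157
598 = 3·157 + 127
157 = 1·127 + 30
127 = 4·30 + 7
30 = 4·7 + 2
7 = 3·2 + 1
2 = 2·1 + 0
gcd = 1, so the inverse exists. Back-substitute:
1 = 7 − 3·2
1 = −3·30 + 13·7
1 = 13·127 − 55·30
1 = −55·157 + 68·127
1 = 68·598 − 259·157
1 = −259·1951 + 845·598
1 = 845·8402 − 3639·1951
Thus 1951·(-3639) ≡ 1 (mod 8402); reducing, -3639 mod 8402 = 4763.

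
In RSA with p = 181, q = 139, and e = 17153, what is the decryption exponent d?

φ(n) = (p−1)(q−1) = 180·138 = 24840.
Need d with 17153·d ≡ 1 (mod 24840). Apply the extended Euclidean algorithm:
24840 = 1×17153 + 7687
17153 = 2×7687 + 1779
7687 = 4×1779 + 571
1779 = 3×571 + 66
571 = 8×66 + 43
66 = 1×43 + 23
43 = 1×23 + 20
23 = 1×20 + 3
20 = 6×3 + 2
3 = 1×2 + 1
2 = 2×1 + 0
Back-substitute:
1 = 3 − 2
1 = −20 + 7·3
1 = 7·23 − 8·20
1 = −8·43 + 15·23
1 = 15·66 − 23·43
1 = −23·571 + 199·66
1 = 199·1779 − 620·571
1 = −620·7687 + 2679·1779
1 = 2679·17153 − 5978·7687
1 = −5978·24840 + 8657·17153
So 17153·8657 ≡ 1 (mod 24840), hence d = 8657.

8657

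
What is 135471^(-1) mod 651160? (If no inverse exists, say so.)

620311

Extended Euclidean algorithm:
651160 = 4·135471 + 109276
135471 = 1·109276 + 26195
109276 = 4·26195 + 4496
26195 = 5·4496 + 3715
4496 = 1·3715 + 781
3715 = 4·781 + 591
781 = 1·591 + 190
591 = 3·190 + 21
190 = 9·21 + 1
21 = 21·1 + 0
Since gcd(135471, 651160) = 1, back-substitute to write 1 as a combination:
1 = 190 − 9·21
1 = −9·591 + 28·190
1 = 28·781 − 37·591
1 = −37·3715 + 176·781
1 = 176·4496 − 213·3715
1 = −213·26195 + 1241·4496
1 = 1241·109276 − 5177·26195
1 = −5177·135471 + 6418·109276
1 = 6418·651160 − 30849·135471
Thus 135471·(-30849) ≡ 1 (mod 651160); reducing, -30849 mod 651160 = 620311.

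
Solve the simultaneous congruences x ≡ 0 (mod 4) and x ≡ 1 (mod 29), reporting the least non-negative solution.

Write x = 0 + 4·k. Then 4·k ≡ 1 − 0 ≡ 1 (mod 29).
Need 4⁻¹ mod 29. Extended Euclid on (29, 4):
29 = 7×4 + 1
4 = 4×1 + 0
Back-substitute:
1 = 29 − 7·4
4⁻¹ ≡ 22 (mod 29), so k ≡ 22·1 ≡ 22 (mod 29).
x = 0 + 4·22 = 88.

88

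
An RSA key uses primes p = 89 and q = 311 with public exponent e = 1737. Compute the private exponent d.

7193

φ(n) = (p−1)(q−1) = 88·310 = 27280.
Need d with 1737·d ≡ 1 (mod 27280). Apply the extended Euclidean algorithm:
27280 = 15×1737 + 1225
1737 = 1×1225 + 512
1225 = 2×512 + 201
512 = 2×201 + 110
201 = 1×110 + 91
110 = 1×91 + 19
91 = 4×19 + 15
19 = 1×15 + 4
15 = 3×4 + 3
4 = 1×3 + 1
3 = 3×1 + 0
Back-substitute:
1 = 4 − 3
1 = −15 + 4·4
1 = 4·19 − 5·15
1 = −5·91 + 24·19
1 = 24·110 − 29·91
1 = −29·201 + 53·110
1 = 53·512 − 135·201
1 = −135·1225 + 323·512
1 = 323·1737 − 458·1225
1 = −458·27280 + 7193·1737
So 1737·7193 ≡ 1 (mod 27280), hence d = 7193.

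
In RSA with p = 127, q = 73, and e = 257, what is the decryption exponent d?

353

φ(n) = (p−1)(q−1) = 126·72 = 9072.
Need d with 257·d ≡ 1 (mod 9072). Apply the extended Euclidean algorithm:
9072 = 35·257 + 77
257 = 3·77 + 26
77 = 2·26 + 25
26 = 1·25 + 1
25 = 25·1 + 0
Back-substitute:
1 = 26 − 25
1 = −77 + 3·26
1 = 3·257 − 10·77
1 = −10·9072 + 353·257
So 257·353 ≡ 1 (mod 9072), hence d = 353.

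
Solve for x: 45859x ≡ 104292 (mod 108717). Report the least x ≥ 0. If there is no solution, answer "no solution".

108321

First find gcd(45859, 108717):
108717 = 2*45859 + 16999
45859 = 2*16999 + 11861
16999 = 1*11861 + 5138
11861 = 2*5138 + 1585
5138 = 3*1585 + 383
1585 = 4*383 + 53
383 = 7*53 + 12
53 = 4*12 + 5
12 = 2*5 + 2
5 = 2*2 + 1
2 = 2*1 + 0
gcd = 1, so a unique solution mod 108717 exists.
Back-substitute for the Bézout coefficients:
1 = 5 − 2·2
1 = −2·12 + 5·5
1 = 5·53 − 22·12
1 = −22·383 + 159·53
1 = 159·1585 − 658·383
1 = −658·5138 + 2133·1585
1 = 2133·11861 − 4924·5138
1 = −4924·16999 + 7057·11861
1 = 7057·45859 − 19038·16999
1 = −19038·108717 + 45133·45859
So 45859·(45133) ≡ 1 (mod 108717), giving 45859⁻¹ ≡ 45133.
x ≡ 45859⁻¹·104292 ≡ 45133·104292 ≡ 108321 (mod 108717).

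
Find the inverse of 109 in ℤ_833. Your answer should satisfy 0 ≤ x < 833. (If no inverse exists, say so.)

107

gcd(833, 109) by repeated division:
833 = 7*109 + 70
109 = 1*70 + 39
70 = 1*39 + 31
39 = 1*31 + 8
31 = 3*8 + 7
8 = 1*7 + 1
7 = 7*1 + 0
The gcd is 1. Working backward:
1 = 8 − 7
1 = −31 + 4·8
1 = 4·39 − 5·31
1 = −5·70 + 9·39
1 = 9·109 − 14·70
1 = −14·833 + 107·109
So 109·107 ≡ 1 (mod 833).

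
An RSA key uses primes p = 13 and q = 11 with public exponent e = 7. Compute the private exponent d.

φ(n) = (p−1)(q−1) = 12·10 = 120.
Need d with 7·d ≡ 1 (mod 120). Apply the extended Euclidean algorithm:
120 = 17×7 + 1
7 = 7×1 + 0
Back-substitute:
1 = 120 − 17·7
So 7·(-17) ≡ 1 (mod 120), hence d ≡ -17 ≡ 103 (mod 120).

103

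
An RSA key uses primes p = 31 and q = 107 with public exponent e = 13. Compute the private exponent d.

1957

φ(n) = (p−1)(q−1) = 30·106 = 3180.
Need d with 13·d ≡ 1 (mod 3180). Apply the extended Euclidean algorithm:
3180 = 244*13 + 8
13 = 1*8 + 5
8 = 1*5 + 3
5 = 1*3 + 2
3 = 1*2 + 1
2 = 2*1 + 0
Back-substitute:
1 = 3 − 2
1 = −5 + 2·3
1 = 2·8 − 3·5
1 = −3·13 + 5·8
1 = 5·3180 − 1223·13
So 13·(-1223) ≡ 1 (mod 3180), hence d ≡ -1223 ≡ 1957 (mod 3180).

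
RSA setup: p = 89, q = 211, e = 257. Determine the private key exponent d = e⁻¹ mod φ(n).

5393

φ(n) = (p−1)(q−1) = 88·210 = 18480.
Need d with 257·d ≡ 1 (mod 18480). Apply the extended Euclidean algorithm:
18480 = 71*257 + 233
257 = 1*233 + 24
233 = 9*24 + 17
24 = 1*17 + 7
17 = 2*7 + 3
7 = 2*3 + 1
3 = 3*1 + 0
Back-substitute:
1 = 7 − 2·3
1 = −2·17 + 5·7
1 = 5·24 − 7·17
1 = −7·233 + 68·24
1 = 68·257 − 75·233
1 = −75·18480 + 5393·257
So 257·5393 ≡ 1 (mod 18480), hence d = 5393.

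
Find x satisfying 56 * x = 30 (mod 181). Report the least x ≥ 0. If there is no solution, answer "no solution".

7

First find gcd(56, 181):
181 = 3·56 + 13
56 = 4·13 + 4
13 = 3·4 + 1
4 = 4·1 + 0
gcd = 1, so a unique solution mod 181 exists.
Back-substitute for the Bézout coefficients:
1 = 13 − 3·4
1 = −3·56 + 13·13
1 = 13·181 − 42·56
So 56·(-42) ≡ 1 (mod 181), giving 56⁻¹ ≡ 139.
x ≡ 56⁻¹·30 ≡ 139·30 ≡ 7 (mod 181).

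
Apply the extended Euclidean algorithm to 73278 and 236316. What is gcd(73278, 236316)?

Repeated division:
236316 = 3·73278 + 16482
73278 = 4·16482 + 7350
16482 = 2·7350 + 1782
7350 = 4·1782 + 222
1782 = 8·222 + 6
222 = 37·6 + 0
gcd(73278, 236316) = 6.
Back-substituting:
6 = 1782 − 8·222
6 = −8·7350 + 33·1782
6 = 33·16482 − 74·7350
6 = −74·73278 + 329·16482
6 = 329·236316 − 1061·73278
So 6 = (329)·236316 + (-1061)·73278.

6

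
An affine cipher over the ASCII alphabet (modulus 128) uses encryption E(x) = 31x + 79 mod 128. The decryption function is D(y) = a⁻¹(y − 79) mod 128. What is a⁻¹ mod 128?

gcd(128, 31) by repeated division:
128 = 4*31 + 4
31 = 7*4 + 3
4 = 1*3 + 1
3 = 3*1 + 0
The gcd is 1. Working backward:
1 = 4 − 3
1 = −31 + 8·4
1 = 8·128 − 33·31
So 31·(-33) ≡ 1 (mod 128), and -33 ≡ 95 (mod 128).

95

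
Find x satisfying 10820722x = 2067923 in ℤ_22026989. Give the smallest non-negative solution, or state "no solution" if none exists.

First find gcd(10820722, 22026989):
22026989 = 2·10820722 + 385545
10820722 = 28·385545 + 25462
385545 = 15·25462 + 3615
25462 = 7·3615 + 157
3615 = 23·157 + 4
157 = 39·4 + 1
4 = 4·1 + 0
gcd = 1, so a unique solution mod 22026989 exists.
Back-substitute for the Bézout coefficients:
1 = 157 − 39·4
1 = −39·3615 + 898·157
1 = 898·25462 − 6325·3615
1 = −6325·385545 + 95773·25462
1 = 95773·10820722 − 2687969·385545
1 = −2687969·22026989 + 5471711·10820722
So 10820722·(5471711) ≡ 1 (mod 22026989), giving 10820722⁻¹ ≡ 5471711.
x ≡ 10820722⁻¹·2067923 ≡ 5471711·2067923 ≡ 11019854 (mod 22026989).

11019854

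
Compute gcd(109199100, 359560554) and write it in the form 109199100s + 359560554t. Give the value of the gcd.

6

Apply Euclid's algorithm to 359560554 and 109199100:
359560554 = 3×109199100 + 31963254
109199100 = 3×31963254 + 13309338
31963254 = 2×13309338 + 5344578
13309338 = 2×5344578 + 2620182
5344578 = 2×2620182 + 104214
2620182 = 25×104214 + 14832
104214 = 7×14832 + 390
14832 = 38×390 + 12
390 = 32×12 + 6
12 = 2×6 + 0
gcd(109199100, 359560554) = 6.
Express as a combination:
6 = 390 − 32·12
6 = −32·14832 + 1217·390
6 = 1217·104214 − 8551·14832
6 = −8551·2620182 + 214992·104214
6 = 214992·5344578 − 438535·2620182
6 = −438535·13309338 + 1092062·5344578
6 = 1092062·31963254 − 2622659·13309338
6 = −2622659·109199100 + 8960039·31963254
6 = 8960039·359560554 − 29502776·109199100
So 6 = (8960039)·359560554 + (-29502776)·109199100.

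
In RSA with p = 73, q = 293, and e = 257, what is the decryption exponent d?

2945

φ(n) = (p−1)(q−1) = 72·292 = 21024.
Need d with 257·d ≡ 1 (mod 21024). Apply the extended Euclidean algorithm:
21024 = 81*257 + 207
257 = 1*207 + 50
207 = 4*50 + 7
50 = 7*7 + 1
7 = 7*1 + 0
Back-substitute:
1 = 50 − 7·7
1 = −7·207 + 29·50
1 = 29·257 − 36·207
1 = −36·21024 + 2945·257
So 257·2945 ≡ 1 (mod 21024), hence d = 2945.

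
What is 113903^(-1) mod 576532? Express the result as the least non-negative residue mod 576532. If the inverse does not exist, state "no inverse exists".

436199

Run Euclid on (576532, 113903):
576532 = 5*113903 + 7017
113903 = 16*7017 + 1631
7017 = 4*1631 + 493
1631 = 3*493 + 152
493 = 3*152 + 37
152 = 4*37 + 4
37 = 9*4 + 1
4 = 4*1 + 0
gcd = 1, so the inverse exists. Back-substitute:
1 = 37 − 9·4
1 = −9·152 + 37·37
1 = 37·493 − 120·152
1 = −120·1631 + 397·493
1 = 397·7017 − 1708·1631
1 = −1708·113903 + 27725·7017
1 = 27725·576532 − 140333·113903
So 113903·(-140333) ≡ 1 (mod 576532), and -140333 ≡ 436199 (mod 576532).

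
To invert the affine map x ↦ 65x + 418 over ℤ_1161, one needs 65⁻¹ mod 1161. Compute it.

518

gcd(1161, 65) by repeated division:
1161 = 17*65 + 56
65 = 1*56 + 9
56 = 6*9 + 2
9 = 4*2 + 1
2 = 2*1 + 0
Since gcd(65, 1161) = 1, back-substitute to write 1 as a combination:
1 = 9 − 4·2
1 = −4·56 + 25·9
1 = 25·65 − 29·56
1 = −29·1161 + 518·65
So 65·518 ≡ 1 (mod 1161).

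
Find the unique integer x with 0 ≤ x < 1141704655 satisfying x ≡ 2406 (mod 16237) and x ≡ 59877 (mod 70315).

1021033677

Write x = 2406 + 16237·k. Then 16237·k ≡ 59877 − 2406 ≡ 57471 (mod 70315).
Need 16237⁻¹ mod 70315. Extended Euclid on (70315, 16237):
70315 = 4·16237 + 5367
16237 = 3·5367 + 136
5367 = 39·136 + 63
136 = 2·63 + 10
63 = 6·10 + 3
10 = 3·3 + 1
3 = 3·1 + 0
Back-substitute:
1 = 10 − 3·3
1 = −3·63 + 19·10
1 = 19·136 − 41·63
1 = −41·5367 + 1618·136
1 = 1618·16237 − 4895·5367
1 = −4895·70315 + 21198·16237
16237⁻¹ ≡ 21198 (mod 70315), so k ≡ 21198·57471 ≡ 62883 (mod 70315).
x = 2406 + 16237·62883 = 1021033677.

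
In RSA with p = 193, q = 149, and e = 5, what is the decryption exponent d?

φ(n) = (p−1)(q−1) = 192·148 = 28416.
Need d with 5·d ≡ 1 (mod 28416). Apply the extended Euclidean algorithm:
28416 = 5683*5 + 1
5 = 5*1 + 0
Back-substitute:
1 = 28416 − 5683·5
So 5·(-5683) ≡ 1 (mod 28416), hence d ≡ -5683 ≡ 22733 (mod 28416).

22733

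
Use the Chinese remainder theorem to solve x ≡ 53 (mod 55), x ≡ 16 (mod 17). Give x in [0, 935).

713

Write x = 53 + 55·k. Then 55·k ≡ 16 − 53 ≡ 14 (mod 17).
Need 55⁻¹ mod 17. Extended Euclid on (17, 4):
17 = 4*4 + 1
4 = 4*1 + 0
Back-substitute:
1 = 17 − 4·4
55⁻¹ ≡ 13 (mod 17), so k ≡ 13·14 ≡ 12 (mod 17).
x = 53 + 55·12 = 713.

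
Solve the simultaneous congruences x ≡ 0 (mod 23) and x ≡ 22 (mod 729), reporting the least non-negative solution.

9499

Write x = 0 + 23·k. Then 23·k ≡ 22 − 0 ≡ 22 (mod 729).
Need 23⁻¹ mod 729. Extended Euclid on (729, 23):
729 = 31*23 + 16
23 = 1*16 + 7
16 = 2*7 + 2
7 = 3*2 + 1
2 = 2*1 + 0
Back-substitute:
1 = 7 − 3·2
1 = −3·16 + 7·7
1 = 7·23 − 10·16
1 = −10·729 + 317·23
23⁻¹ ≡ 317 (mod 729), so k ≡ 317·22 ≡ 413 (mod 729).
x = 0 + 23·413 = 9499.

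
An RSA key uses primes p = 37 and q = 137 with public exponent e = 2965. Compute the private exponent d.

1501

φ(n) = (p−1)(q−1) = 36·136 = 4896.
Need d with 2965·d ≡ 1 (mod 4896). Apply the extended Euclidean algorithm:
4896 = 1×2965 + 1931
2965 = 1×1931 + 1034
1931 = 1×1034 + 897
1034 = 1×897 + 137
897 = 6×137 + 75
137 = 1×75 + 62
75 = 1×62 + 13
62 = 4×13 + 10
13 = 1×10 + 3
10 = 3×3 + 1
3 = 3×1 + 0
Back-substitute:
1 = 10 − 3·3
1 = −3·13 + 4·10
1 = 4·62 − 19·13
1 = −19·75 + 23·62
1 = 23·137 − 42·75
1 = −42·897 + 275·137
1 = 275·1034 − 317·897
1 = −317·1931 + 592·1034
1 = 592·2965 − 909·1931
1 = −909·4896 + 1501·2965
So 2965·1501 ≡ 1 (mod 4896), hence d = 1501.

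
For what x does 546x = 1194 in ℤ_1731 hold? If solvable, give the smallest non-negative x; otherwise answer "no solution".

First find gcd(546, 1731):
1731 = 3×546 + 93
546 = 5×93 + 81
93 = 1×81 + 12
81 = 6×12 + 9
12 = 1×9 + 3
9 = 3×3 + 0
gcd = 3 and 3 | 1194, so solutions exist. Divide through by 3: 182x ≡ 398 (mod 577).
Now find 182⁻¹ mod 577:
577 = 3×182 + 31
182 = 5×31 + 27
31 = 1×27 + 4
27 = 6×4 + 3
4 = 1×3 + 1
3 = 3×1 + 0
Back-substitute:
1 = 4 − 3
1 = −27 + 7·4
1 = 7·31 − 8·27
1 = −8·182 + 47·31
1 = 47·577 − 149·182
So 182·(-149) ≡ 1 (mod 577), i.e. 182⁻¹ ≡ 428.
Then x ≡ 428·398 ≡ 129 (mod 577); the smallest non-negative solution is x = 129.

129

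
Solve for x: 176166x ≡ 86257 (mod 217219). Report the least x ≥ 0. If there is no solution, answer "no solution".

First find gcd(176166, 217219):
217219 = 1·176166 + 41053
176166 = 4·41053 + 11954
41053 = 3·11954 + 5191
11954 = 2·5191 + 1572
5191 = 3·1572 + 475
1572 = 3·475 + 147
475 = 3·147 + 34
147 = 4·34 + 11
34 = 3·11 + 1
11 = 11·1 + 0
gcd = 1, so a unique solution mod 217219 exists.
Back-substitute for the Bézout coefficients:
1 = 34 − 3·11
1 = −3·147 + 13·34
1 = 13·475 − 42·147
1 = −42·1572 + 139·475
1 = 139·5191 − 459·1572
1 = −459·11954 + 1057·5191
1 = 1057·41053 − 3630·11954
1 = −3630·176166 + 15577·41053
1 = 15577·217219 − 19207·176166
So 176166·(-19207) ≡ 1 (mod 217219), giving 176166⁻¹ ≡ 198012.
x ≡ 176166⁻¹·86257 ≡ 198012·86257 ≡ 208333 (mod 217219).

208333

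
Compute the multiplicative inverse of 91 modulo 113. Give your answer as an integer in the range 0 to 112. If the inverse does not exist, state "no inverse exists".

Extended Euclidean algorithm:
113 = 1×91 + 22
91 = 4×22 + 3
22 = 7×3 + 1
3 = 3×1 + 0
gcd = 1, so the inverse exists. Back-substitute:
1 = 22 − 7·3
1 = −7·91 + 29·22
1 = 29·113 − 36·91
Hence 91⁻¹ ≡ -36 ≡ 77 (mod 113).

77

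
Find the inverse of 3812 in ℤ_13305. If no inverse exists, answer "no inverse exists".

Apply the Euclidean algorithm to 13305 and 3812:
13305 = 3·3812 + 1869
3812 = 2·1869 + 74
1869 = 25·74 + 19
74 = 3·19 + 17
19 = 1·17 + 2
17 = 8·2 + 1
2 = 2·1 + 0
The gcd is 1. Working backward:
1 = 17 − 8·2
1 = −8·19 + 9·17
1 = 9·74 − 35·19
1 = −35·1869 + 884·74
1 = 884·3812 − 1803·1869
1 = −1803·13305 + 6293·3812
So 3812·6293 ≡ 1 (mod 13305).

6293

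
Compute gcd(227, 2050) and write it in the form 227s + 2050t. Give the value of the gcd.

1

Euclidean algorithm:
2050 = 9·227 + 7
227 = 32·7 + 3
7 = 2·3 + 1
3 = 3·1 + 0
gcd(227, 2050) = 1.
Express as a combination:
1 = 7 − 2·3
1 = −2·227 + 65·7
1 = 65·2050 − 587·227
So 1 = (65)·2050 + (-587)·227.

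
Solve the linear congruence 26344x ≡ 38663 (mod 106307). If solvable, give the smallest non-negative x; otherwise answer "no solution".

60124

First find gcd(26344, 106307):
106307 = 4·26344 + 931
26344 = 28·931 + 276
931 = 3·276 + 103
276 = 2·103 + 70
103 = 1·70 + 33
70 = 2·33 + 4
33 = 8·4 + 1
4 = 4·1 + 0
gcd = 1, so a unique solution mod 106307 exists.
Back-substitute for the Bézout coefficients:
1 = 33 − 8·4
1 = −8·70 + 17·33
1 = 17·103 − 25·70
1 = −25·276 + 67·103
1 = 67·931 − 226·276
1 = −226·26344 + 6395·931
1 = 6395·106307 − 25806·26344
So 26344·(-25806) ≡ 1 (mod 106307), giving 26344⁻¹ ≡ 80501.
x ≡ 26344⁻¹·38663 ≡ 80501·38663 ≡ 60124 (mod 106307).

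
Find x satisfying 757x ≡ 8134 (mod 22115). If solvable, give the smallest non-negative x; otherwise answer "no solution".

10557

First find gcd(757, 22115):
22115 = 29×757 + 162
757 = 4×162 + 109
162 = 1×109 + 53
109 = 2×53 + 3
53 = 17×3 + 2
3 = 1×2 + 1
2 = 2×1 + 0
gcd = 1, so a unique solution mod 22115 exists.
Back-substitute for the Bézout coefficients:
1 = 3 − 2
1 = −53 + 18·3
1 = 18·109 − 37·53
1 = −37·162 + 55·109
1 = 55·757 − 257·162
1 = −257·22115 + 7508·757
So 757·(7508) ≡ 1 (mod 22115), giving 757⁻¹ ≡ 7508.
x ≡ 757⁻¹·8134 ≡ 7508·8134 ≡ 10557 (mod 22115).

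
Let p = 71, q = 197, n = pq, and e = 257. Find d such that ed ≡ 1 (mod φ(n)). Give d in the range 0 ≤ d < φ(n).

φ(n) = (p−1)(q−1) = 70·196 = 13720.
Need d with 257·d ≡ 1 (mod 13720). Apply the extended Euclidean algorithm:
13720 = 53·257 + 99
257 = 2·99 + 59
99 = 1·59 + 40
59 = 1·40 + 19
40 = 2·19 + 2
19 = 9·2 + 1
2 = 2·1 + 0
Back-substitute:
1 = 19 − 9·2
1 = −9·40 + 19·19
1 = 19·59 − 28·40
1 = −28·99 + 47·59
1 = 47·257 − 122·99
1 = −122·13720 + 6513·257
So 257·6513 ≡ 1 (mod 13720), hence d = 6513.

6513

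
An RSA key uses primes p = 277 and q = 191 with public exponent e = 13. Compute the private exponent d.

28237

φ(n) = (p−1)(q−1) = 276·190 = 52440.
Need d with 13·d ≡ 1 (mod 52440). Apply the extended Euclidean algorithm:
52440 = 4033*13 + 11
13 = 1*11 + 2
11 = 5*2 + 1
2 = 2*1 + 0
Back-substitute:
1 = 11 − 5·2
1 = −5·13 + 6·11
1 = 6·52440 − 24203·13
So 13·(-24203) ≡ 1 (mod 52440), hence d ≡ -24203 ≡ 28237 (mod 52440).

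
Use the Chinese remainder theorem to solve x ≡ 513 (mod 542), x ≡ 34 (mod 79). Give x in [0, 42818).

Write x = 513 + 542·k. Then 542·k ≡ 34 − 513 ≡ 74 (mod 79).
Need 542⁻¹ mod 79. Extended Euclid on (79, 68):
79 = 1·68 + 11
68 = 6·11 + 2
11 = 5·2 + 1
2 = 2·1 + 0
Back-substitute:
1 = 11 − 5·2
1 = −5·68 + 31·11
1 = 31·79 − 36·68
542⁻¹ ≡ 43 (mod 79), so k ≡ 43·74 ≡ 22 (mod 79).
x = 513 + 542·22 = 12437.

12437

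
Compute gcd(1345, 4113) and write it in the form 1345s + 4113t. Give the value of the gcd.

Apply Euclid's algorithm to 4113 and 1345:
4113 = 3*1345 + 78
1345 = 17*78 + 19
78 = 4*19 + 2
19 = 9*2 + 1
2 = 2*1 + 0
gcd(1345, 4113) = 1.
Express as a combination:
1 = 19 − 9·2
1 = −9·78 + 37·19
1 = 37·1345 − 638·78
1 = −638·4113 + 1951·1345
So 1 = (-638)·4113 + (1951)·1345.

1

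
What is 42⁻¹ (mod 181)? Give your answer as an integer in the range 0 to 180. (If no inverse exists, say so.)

gcd(181, 42) by repeated division:
181 = 4*42 + 13
42 = 3*13 + 3
13 = 4*3 + 1
3 = 3*1 + 0
gcd = 1, so the inverse exists. Back-substitute:
1 = 13 − 4·3
1 = −4·42 + 13·13
1 = 13·181 − 56·42
Thus 42·(-56) ≡ 1 (mod 181); reducing, -56 mod 181 = 125.

125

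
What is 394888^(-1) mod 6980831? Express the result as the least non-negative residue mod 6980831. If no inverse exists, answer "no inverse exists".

Compute gcd(394888, 6980831):
6980831 = 17×394888 + 267735
394888 = 1×267735 + 127153
267735 = 2×127153 + 13429
127153 = 9×13429 + 6292
13429 = 2×6292 + 845
6292 = 7×845 + 377
845 = 2×377 + 91
377 = 4×91 + 13
91 = 7×13 + 0
The gcd is 13, not 1, hence no inverse exists.

no inverse exists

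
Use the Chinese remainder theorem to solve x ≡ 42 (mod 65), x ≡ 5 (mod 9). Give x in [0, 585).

Write x = 42 + 65·k. Then 65·k ≡ 5 − 42 ≡ 8 (mod 9).
Need 65⁻¹ mod 9. Extended Euclid on (9, 2):
9 = 4·2 + 1
2 = 2·1 + 0
Back-substitute:
1 = 9 − 4·2
65⁻¹ ≡ 5 (mod 9), so k ≡ 5·8 ≡ 4 (mod 9).
x = 42 + 65·4 = 302.

302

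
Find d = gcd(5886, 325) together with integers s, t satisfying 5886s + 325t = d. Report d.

Repeated division:
5886 = 18*325 + 36
325 = 9*36 + 1
36 = 36*1 + 0
gcd(5886, 325) = 1.
Working backward:
1 = 325 − 9·36
1 = −9·5886 + 163·325
So 1 = (-9)·5886 + (163)·325.

1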